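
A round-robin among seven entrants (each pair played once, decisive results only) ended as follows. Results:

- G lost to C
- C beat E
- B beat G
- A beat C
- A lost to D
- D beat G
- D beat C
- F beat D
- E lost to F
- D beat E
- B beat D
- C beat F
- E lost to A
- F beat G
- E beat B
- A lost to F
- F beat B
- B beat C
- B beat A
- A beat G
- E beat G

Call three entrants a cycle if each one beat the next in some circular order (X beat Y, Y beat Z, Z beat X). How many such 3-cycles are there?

6

Win totals: A 3, B 4, C 3, D 4, E 2, F 5, G 0.
An entrant with w wins dominates both others in C(w,2) triples; summing gives 3 + 6 + 3 + 6 + 1 + 10 + 0 = 29 transitive triples.
Total triples C(7,3) = 35, so cyclic triples = 35 − 29 = 6.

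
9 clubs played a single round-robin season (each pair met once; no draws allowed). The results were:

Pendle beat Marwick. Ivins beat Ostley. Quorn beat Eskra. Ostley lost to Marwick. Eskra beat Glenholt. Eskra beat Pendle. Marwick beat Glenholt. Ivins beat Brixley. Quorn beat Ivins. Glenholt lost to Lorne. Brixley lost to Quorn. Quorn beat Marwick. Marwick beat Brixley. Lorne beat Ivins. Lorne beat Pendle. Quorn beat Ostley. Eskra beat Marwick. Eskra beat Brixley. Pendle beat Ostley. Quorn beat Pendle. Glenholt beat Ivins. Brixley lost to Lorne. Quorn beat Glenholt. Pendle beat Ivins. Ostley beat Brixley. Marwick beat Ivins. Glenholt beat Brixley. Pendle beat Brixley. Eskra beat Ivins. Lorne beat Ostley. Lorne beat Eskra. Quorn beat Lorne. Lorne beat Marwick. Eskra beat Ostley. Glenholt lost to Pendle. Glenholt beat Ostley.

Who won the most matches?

Quorn

Win totals: Ivins 2, Marwick 4, Eskra 6, Glenholt 3, Quorn 8, Pendle 5, Lorne 7, Brixley 0, Ostley 1.
Quorn leads with 8 wins (next highest: 7).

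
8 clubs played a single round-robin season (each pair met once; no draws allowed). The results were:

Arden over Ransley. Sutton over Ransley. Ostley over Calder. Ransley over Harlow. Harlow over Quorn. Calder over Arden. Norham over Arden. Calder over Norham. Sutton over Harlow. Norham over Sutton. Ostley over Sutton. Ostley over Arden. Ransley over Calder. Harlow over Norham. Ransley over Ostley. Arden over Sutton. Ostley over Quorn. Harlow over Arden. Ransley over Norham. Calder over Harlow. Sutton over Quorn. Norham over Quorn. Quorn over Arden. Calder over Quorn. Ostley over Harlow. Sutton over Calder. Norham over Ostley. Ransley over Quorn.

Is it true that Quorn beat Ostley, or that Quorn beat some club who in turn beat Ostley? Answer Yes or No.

No

Quorn did not beat Ostley directly.
Quorn beat Arden, but each of them lost to Ostley. No two-step path.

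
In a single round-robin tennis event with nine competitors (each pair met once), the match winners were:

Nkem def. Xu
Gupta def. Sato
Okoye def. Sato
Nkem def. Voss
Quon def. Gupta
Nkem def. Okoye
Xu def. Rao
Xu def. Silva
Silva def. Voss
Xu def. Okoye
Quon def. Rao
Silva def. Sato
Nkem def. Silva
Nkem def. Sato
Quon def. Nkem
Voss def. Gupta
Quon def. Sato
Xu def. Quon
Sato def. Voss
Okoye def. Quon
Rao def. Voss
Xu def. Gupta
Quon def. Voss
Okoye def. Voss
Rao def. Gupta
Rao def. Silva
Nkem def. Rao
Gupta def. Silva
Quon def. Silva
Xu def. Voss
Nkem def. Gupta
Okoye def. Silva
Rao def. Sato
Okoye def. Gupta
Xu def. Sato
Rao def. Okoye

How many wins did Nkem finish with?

7

Nkem's results: beat Rao, Sato, Okoye, Voss, Silva, Gupta, Xu; lost to Quon.
That is 7 wins.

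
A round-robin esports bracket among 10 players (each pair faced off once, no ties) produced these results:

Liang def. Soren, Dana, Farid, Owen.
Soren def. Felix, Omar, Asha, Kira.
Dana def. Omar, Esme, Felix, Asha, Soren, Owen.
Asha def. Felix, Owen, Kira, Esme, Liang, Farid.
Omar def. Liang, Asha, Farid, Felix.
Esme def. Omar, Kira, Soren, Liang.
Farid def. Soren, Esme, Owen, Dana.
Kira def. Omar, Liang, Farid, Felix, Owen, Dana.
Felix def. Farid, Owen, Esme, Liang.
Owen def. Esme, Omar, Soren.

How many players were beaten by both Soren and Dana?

Soren beat: Omar, Kira, Felix, Asha.
Dana beat: Omar, Owen, Esme, Soren, Felix, Asha.
Both beat: Omar, Felix, Asha — 3.

3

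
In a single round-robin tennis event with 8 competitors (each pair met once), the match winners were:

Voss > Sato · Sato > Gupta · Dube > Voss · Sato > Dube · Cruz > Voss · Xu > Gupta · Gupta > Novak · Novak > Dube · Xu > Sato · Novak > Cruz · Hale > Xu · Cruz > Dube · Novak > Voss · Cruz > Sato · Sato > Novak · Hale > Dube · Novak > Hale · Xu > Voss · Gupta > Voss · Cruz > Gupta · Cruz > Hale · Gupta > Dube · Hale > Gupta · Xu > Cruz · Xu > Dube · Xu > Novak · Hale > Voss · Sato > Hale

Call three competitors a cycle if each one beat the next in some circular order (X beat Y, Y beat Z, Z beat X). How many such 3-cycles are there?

Win totals: Cruz 5, Sato 4, Hale 4, Novak 4, Xu 6, Gupta 3, Voss 1, Dube 1.
A competitor with w wins dominates both others in C(w,2) triples; summing gives 10 + 6 + 6 + 6 + 15 + 3 + 0 + 0 = 46 transitive triples.
Total triples C(8,3) = 56, so cyclic triples = 56 − 46 = 10.

10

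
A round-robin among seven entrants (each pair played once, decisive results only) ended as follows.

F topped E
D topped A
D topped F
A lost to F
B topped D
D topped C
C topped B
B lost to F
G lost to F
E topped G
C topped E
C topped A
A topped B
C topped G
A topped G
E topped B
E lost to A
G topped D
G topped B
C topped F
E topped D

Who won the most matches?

Win totals: A 3, B 1, C 5, D 3, E 3, F 4, G 2.
C leads with 5 wins (next highest: 4).

C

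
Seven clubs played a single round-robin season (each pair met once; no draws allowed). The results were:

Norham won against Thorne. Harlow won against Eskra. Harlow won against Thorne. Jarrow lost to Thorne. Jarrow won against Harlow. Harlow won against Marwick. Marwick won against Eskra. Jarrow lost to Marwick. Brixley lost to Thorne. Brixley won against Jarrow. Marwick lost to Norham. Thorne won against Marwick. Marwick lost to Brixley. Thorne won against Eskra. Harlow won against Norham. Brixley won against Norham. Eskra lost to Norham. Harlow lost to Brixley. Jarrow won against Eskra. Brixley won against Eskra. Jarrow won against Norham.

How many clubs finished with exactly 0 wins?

1

Win totals: Harlow 4, Marwick 2, Brixley 5, Jarrow 3, Thorne 4, Norham 3, Eskra 0.
Exactly 0: Eskra — 1 club.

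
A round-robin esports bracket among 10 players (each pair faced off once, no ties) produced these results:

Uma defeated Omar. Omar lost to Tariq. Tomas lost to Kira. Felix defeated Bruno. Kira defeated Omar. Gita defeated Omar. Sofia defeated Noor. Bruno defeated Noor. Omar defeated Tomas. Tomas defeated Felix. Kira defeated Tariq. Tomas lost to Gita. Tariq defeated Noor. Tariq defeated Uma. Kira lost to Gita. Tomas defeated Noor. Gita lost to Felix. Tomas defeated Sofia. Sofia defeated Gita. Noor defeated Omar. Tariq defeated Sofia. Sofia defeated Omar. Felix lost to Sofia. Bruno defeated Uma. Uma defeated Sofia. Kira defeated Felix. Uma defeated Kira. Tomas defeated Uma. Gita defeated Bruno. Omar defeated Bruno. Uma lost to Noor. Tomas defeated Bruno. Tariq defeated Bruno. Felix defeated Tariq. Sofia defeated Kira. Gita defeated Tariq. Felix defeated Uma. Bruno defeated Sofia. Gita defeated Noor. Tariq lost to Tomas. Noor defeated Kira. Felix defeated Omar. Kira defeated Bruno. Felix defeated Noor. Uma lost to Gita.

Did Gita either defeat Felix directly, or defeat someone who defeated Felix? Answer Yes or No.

Yes

Gita did not beat Felix directly.
Gita beat Omar, Tomas, Noor, Bruno, Kira, Uma, Tariq. Of those, Tomas beat Felix.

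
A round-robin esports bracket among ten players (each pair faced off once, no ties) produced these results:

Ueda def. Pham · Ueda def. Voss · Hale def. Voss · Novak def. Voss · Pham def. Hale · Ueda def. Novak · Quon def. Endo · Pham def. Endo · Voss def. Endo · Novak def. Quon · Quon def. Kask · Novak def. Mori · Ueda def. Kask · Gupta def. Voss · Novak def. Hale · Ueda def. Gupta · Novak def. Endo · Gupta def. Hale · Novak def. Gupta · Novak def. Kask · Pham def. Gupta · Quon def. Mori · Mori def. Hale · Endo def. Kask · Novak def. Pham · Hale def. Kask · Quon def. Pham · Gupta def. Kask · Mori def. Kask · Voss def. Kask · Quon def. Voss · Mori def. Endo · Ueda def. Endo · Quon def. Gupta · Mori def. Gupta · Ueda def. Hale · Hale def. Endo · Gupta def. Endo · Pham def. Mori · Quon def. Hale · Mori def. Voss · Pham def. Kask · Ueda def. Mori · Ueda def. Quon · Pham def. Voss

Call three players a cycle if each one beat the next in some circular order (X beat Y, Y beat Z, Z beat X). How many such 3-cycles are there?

0

Win totals: Novak 8, Kask 0, Hale 3, Mori 5, Gupta 4, Endo 1, Quon 7, Voss 2, Pham 6, Ueda 9.
A player with w wins dominates both others in C(w,2) triples; summing gives 28 + 0 + 3 + 10 + 6 + 0 + 21 + 1 + 15 + 36 = 120 transitive triples.
Total triples C(10,3) = 120, so cyclic triples = 120 − 120 = 0.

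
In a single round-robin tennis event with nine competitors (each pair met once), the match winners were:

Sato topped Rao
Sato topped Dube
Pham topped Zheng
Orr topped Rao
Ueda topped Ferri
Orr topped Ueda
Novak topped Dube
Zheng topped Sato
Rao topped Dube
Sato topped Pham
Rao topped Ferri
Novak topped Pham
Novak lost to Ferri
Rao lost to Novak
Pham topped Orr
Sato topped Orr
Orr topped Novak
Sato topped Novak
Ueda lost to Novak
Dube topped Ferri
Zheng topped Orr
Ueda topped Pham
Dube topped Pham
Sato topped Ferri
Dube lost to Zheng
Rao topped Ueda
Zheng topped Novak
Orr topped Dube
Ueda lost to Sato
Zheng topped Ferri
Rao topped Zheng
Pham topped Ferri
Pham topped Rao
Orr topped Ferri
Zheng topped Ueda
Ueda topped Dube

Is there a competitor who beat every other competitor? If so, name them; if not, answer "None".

None

Highest win total is Sato with 7 (out of 8 possible).
Sato lost to Zheng, so no competitor went undefeated.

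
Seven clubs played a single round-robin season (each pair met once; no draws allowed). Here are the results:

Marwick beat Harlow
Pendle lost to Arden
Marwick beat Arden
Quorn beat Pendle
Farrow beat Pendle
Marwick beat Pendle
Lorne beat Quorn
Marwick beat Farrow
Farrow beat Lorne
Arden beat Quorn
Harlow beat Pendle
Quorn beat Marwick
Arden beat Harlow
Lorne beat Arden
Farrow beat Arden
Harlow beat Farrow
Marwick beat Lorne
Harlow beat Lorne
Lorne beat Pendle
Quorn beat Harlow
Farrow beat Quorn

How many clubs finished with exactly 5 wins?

1

Win totals: Marwick 5, Lorne 3, Harlow 3, Pendle 0, Quorn 3, Arden 3, Farrow 4.
Exactly 5: Marwick — 1 club.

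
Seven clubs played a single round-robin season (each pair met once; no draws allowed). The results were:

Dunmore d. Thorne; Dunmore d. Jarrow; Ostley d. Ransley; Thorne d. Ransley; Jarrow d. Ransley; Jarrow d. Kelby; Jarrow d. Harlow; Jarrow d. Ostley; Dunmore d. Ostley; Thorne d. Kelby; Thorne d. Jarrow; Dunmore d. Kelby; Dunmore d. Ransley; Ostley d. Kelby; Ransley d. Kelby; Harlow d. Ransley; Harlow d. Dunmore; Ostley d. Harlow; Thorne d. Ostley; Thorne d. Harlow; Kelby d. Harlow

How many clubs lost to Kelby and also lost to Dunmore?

0

Kelby beat: Harlow.
Dunmore beat: Jarrow, Ransley, Kelby, Thorne, Ostley.
No one was beaten by both.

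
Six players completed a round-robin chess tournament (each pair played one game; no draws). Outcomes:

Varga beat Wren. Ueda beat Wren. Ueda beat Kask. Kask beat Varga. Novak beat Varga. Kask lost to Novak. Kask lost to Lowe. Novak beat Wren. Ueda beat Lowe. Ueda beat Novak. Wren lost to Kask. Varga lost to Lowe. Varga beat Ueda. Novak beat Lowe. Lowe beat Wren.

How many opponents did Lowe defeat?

Lowe's results: beat Varga, Kask, Wren; lost to Novak, Ueda.
That is 3 wins.

3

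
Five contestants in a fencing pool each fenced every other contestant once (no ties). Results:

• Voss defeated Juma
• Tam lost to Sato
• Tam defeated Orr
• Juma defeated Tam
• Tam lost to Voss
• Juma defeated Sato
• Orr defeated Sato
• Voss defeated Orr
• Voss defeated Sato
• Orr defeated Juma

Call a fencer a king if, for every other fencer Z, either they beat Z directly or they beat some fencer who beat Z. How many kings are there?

1

Voss reaches everyone (king).
Orr cannot reach Voss in two steps.
Tam cannot reach Voss in two steps.
Sato cannot reach Voss, Juma in two steps.
Juma cannot reach Voss in two steps.
Kings: Voss — 1.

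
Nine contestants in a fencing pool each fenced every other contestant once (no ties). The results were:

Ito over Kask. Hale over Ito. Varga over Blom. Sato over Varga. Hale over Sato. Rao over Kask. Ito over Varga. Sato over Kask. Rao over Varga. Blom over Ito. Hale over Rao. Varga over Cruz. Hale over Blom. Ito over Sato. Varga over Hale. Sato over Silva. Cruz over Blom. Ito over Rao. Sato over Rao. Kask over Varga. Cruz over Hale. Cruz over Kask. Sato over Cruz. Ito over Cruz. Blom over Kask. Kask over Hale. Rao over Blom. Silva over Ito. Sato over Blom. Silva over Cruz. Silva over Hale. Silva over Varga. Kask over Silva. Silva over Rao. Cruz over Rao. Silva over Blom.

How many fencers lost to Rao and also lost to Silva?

2

Rao beat: Varga, Kask, Blom.
Silva beat: Varga, Ito, Rao, Cruz, Blom, Hale.
Both beat: Varga, Blom — 2.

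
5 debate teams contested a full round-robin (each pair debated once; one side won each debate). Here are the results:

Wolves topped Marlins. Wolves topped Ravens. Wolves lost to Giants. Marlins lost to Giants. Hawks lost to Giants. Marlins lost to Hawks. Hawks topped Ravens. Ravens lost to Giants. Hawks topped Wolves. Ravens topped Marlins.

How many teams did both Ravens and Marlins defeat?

Ravens beat: Marlins.
Marlins beat: no one.
No one was beaten by both.

0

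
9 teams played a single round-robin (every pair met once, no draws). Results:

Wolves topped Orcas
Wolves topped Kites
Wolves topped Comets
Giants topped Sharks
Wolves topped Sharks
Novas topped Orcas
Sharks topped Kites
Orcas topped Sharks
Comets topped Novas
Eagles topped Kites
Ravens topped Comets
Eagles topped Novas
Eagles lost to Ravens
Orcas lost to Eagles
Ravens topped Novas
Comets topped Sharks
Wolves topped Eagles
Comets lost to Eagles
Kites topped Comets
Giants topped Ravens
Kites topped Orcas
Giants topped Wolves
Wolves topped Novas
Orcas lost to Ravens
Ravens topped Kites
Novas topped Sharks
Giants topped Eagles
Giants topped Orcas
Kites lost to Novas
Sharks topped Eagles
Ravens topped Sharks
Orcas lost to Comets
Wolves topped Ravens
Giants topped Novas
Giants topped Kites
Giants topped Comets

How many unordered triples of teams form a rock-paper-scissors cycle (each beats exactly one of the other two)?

6

Win totals: Sharks 2, Wolves 7, Orcas 1, Kites 2, Comets 3, Giants 8, Ravens 6, Eagles 4, Novas 3.
A team with w wins dominates both others in C(w,2) triples; summing gives 1 + 21 + 0 + 1 + 3 + 28 + 15 + 6 + 3 = 78 transitive triples.
Total triples C(9,3) = 84, so cyclic triples = 84 − 78 = 6.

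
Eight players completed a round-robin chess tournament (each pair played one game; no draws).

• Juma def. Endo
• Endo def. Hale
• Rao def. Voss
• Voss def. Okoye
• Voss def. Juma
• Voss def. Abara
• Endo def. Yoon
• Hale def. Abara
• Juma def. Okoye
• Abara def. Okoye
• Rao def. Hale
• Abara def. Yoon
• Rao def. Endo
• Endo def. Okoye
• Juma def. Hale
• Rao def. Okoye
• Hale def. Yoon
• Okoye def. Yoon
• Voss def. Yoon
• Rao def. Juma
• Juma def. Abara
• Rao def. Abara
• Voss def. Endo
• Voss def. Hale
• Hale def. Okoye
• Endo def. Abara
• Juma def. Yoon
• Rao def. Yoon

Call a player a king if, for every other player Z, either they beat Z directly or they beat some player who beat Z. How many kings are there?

Voss cannot reach Rao in two steps.
Okoye cannot reach Voss, Juma, Hale, Rao, Abara, Endo in two steps.
Juma cannot reach Voss, Rao in two steps.
Hale cannot reach Voss, Juma, Rao, Endo in two steps.
Rao reaches everyone (king).
Yoon cannot reach Voss, Okoye, Juma, Hale, Rao, Abara, Endo in two steps.
Abara cannot reach Voss, Juma, Hale, Rao, Endo in two steps.
Endo cannot reach Voss, Juma, Rao in two steps.
Kings: Rao — 1.

1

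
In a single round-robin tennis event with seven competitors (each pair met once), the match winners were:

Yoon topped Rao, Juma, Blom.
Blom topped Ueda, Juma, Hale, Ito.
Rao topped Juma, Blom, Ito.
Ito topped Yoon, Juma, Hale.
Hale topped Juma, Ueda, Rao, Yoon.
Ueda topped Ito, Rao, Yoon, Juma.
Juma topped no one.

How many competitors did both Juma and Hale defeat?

Juma beat: no one.
Hale beat: Rao, Juma, Yoon, Ueda.
No one was beaten by both.

0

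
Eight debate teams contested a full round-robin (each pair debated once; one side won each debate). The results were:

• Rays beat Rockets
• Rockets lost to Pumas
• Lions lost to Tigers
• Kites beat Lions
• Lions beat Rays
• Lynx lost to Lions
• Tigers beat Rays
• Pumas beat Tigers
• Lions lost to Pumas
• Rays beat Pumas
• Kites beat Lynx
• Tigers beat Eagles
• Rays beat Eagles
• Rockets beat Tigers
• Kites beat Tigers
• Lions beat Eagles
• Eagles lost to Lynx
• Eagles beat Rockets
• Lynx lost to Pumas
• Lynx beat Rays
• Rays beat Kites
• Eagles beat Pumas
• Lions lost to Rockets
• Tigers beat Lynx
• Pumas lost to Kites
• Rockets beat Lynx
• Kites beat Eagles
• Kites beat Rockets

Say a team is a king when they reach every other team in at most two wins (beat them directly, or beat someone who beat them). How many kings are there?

Lynx cannot reach Lions, Tigers in two steps.
Pumas cannot reach Kites in two steps.
Lions cannot reach Tigers in two steps.
Kites reaches everyone (king).
Rockets cannot reach Pumas, Kites in two steps.
Rays reaches everyone (king).
Tigers reaches everyone (king).
Eagles cannot reach Kites, Rays in two steps.
Kings: Kites, Rays, Tigers — 3.

3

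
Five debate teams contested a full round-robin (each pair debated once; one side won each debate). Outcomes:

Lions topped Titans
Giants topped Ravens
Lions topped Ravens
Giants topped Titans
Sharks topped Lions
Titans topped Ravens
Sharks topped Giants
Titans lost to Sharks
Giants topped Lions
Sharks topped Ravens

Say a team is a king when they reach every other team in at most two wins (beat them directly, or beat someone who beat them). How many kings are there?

1

Ravens cannot reach Lions, Giants, Titans, Sharks in two steps.
Lions cannot reach Giants, Sharks in two steps.
Giants cannot reach Sharks in two steps.
Titans cannot reach Lions, Giants, Sharks in two steps.
Sharks reaches everyone (king).
Kings: Sharks — 1.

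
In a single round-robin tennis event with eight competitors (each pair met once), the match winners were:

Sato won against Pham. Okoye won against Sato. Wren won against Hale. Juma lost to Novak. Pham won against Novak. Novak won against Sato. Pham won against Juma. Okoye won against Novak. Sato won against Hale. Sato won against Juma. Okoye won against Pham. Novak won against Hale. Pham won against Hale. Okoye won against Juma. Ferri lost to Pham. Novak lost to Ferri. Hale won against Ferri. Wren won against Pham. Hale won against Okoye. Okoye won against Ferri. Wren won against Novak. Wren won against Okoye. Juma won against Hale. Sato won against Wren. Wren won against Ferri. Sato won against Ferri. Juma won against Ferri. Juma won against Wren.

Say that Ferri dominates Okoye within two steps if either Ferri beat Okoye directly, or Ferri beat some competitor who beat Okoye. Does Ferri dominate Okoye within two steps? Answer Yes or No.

No

Ferri did not beat Okoye directly.
Ferri beat Novak, but each of them lost to Okoye. No two-step path.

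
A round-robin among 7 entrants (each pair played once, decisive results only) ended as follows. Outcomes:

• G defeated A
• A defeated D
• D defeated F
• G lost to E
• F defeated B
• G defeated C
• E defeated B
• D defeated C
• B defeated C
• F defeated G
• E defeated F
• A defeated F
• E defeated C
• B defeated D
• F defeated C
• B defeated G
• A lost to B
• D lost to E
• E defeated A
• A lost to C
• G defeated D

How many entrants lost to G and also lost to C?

G beat: A, C, D.
C beat: A.
Both beat: A — 1.

1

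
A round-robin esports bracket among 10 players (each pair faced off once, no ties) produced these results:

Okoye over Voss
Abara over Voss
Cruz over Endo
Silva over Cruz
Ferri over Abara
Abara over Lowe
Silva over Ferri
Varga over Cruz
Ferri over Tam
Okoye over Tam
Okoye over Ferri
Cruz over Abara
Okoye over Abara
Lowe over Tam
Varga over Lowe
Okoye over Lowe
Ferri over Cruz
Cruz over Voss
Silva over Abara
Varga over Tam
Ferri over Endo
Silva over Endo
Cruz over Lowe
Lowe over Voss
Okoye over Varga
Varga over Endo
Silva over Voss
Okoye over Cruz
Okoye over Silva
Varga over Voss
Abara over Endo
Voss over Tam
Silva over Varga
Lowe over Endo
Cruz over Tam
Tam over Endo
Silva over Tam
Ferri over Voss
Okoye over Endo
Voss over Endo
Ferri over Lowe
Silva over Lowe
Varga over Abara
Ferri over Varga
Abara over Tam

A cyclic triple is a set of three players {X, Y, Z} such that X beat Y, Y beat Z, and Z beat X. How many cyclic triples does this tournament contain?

0

Win totals: Voss 2, Lowe 3, Silva 8, Tam 1, Abara 4, Cruz 5, Varga 6, Okoye 9, Ferri 7, Endo 0.
A player with w wins dominates both others in C(w,2) triples; summing gives 1 + 3 + 28 + 0 + 6 + 10 + 15 + 36 + 21 + 0 = 120 transitive triples.
Total triples C(10,3) = 120, so cyclic triples = 120 − 120 = 0.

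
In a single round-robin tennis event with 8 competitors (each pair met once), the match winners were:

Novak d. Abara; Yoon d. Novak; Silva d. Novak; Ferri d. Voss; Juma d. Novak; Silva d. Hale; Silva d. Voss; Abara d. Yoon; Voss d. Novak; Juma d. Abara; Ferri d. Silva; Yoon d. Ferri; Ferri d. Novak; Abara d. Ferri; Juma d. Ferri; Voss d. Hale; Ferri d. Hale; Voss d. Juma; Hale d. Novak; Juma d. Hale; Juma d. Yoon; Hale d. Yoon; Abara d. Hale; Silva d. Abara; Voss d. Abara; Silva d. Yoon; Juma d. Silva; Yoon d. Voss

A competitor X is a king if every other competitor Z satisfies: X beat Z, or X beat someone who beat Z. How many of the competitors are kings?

5

Yoon reaches everyone (king).
Juma reaches everyone (king).
Novak cannot reach Juma, Silva, Voss in two steps.
Silva reaches everyone (king).
Voss reaches everyone (king).
Abara cannot reach Juma in two steps.
Ferri reaches everyone (king).
Hale cannot reach Juma, Silva in two steps.
Kings: Yoon, Juma, Silva, Voss, Ferri — 5.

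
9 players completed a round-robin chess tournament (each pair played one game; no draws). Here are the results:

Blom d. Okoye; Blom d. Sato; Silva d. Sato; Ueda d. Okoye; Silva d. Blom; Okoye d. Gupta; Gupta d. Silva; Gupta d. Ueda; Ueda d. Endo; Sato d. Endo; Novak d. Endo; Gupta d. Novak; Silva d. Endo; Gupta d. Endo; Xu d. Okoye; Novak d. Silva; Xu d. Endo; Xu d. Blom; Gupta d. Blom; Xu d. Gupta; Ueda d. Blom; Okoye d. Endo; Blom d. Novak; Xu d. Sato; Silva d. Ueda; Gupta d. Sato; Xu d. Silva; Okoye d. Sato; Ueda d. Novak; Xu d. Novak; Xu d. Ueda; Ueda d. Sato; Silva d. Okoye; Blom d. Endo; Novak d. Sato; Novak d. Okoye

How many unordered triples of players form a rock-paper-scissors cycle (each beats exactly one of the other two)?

6

Win totals: Endo 0, Blom 4, Okoye 3, Ueda 5, Silva 5, Xu 8, Novak 4, Gupta 6, Sato 1.
A player with w wins dominates both others in C(w,2) triples; summing gives 0 + 6 + 3 + 10 + 10 + 28 + 6 + 15 + 0 = 78 transitive triples.
Total triples C(9,3) = 84, so cyclic triples = 84 − 78 = 6.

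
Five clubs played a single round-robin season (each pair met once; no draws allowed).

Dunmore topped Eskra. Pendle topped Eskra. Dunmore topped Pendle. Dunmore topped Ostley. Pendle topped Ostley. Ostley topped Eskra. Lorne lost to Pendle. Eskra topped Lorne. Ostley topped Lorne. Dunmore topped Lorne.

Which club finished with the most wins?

Win totals: Lorne 0, Dunmore 4, Pendle 3, Ostley 2, Eskra 1.
Dunmore leads with 4 wins (next highest: 3).

Dunmore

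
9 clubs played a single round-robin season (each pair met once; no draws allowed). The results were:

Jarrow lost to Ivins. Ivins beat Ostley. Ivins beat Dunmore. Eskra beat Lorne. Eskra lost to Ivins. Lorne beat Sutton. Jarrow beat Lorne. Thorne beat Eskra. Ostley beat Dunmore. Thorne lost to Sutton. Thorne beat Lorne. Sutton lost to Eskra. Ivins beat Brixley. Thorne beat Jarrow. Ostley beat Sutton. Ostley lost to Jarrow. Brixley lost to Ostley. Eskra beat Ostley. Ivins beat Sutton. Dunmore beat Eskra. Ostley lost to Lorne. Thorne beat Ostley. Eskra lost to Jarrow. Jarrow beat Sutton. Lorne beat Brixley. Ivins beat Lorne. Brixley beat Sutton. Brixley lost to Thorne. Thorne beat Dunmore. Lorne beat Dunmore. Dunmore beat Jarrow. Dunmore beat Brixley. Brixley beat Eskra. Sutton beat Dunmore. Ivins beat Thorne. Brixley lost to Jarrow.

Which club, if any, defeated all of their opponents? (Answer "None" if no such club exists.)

Ivins has 8 wins out of 8 opponents — a perfect record.

Ivins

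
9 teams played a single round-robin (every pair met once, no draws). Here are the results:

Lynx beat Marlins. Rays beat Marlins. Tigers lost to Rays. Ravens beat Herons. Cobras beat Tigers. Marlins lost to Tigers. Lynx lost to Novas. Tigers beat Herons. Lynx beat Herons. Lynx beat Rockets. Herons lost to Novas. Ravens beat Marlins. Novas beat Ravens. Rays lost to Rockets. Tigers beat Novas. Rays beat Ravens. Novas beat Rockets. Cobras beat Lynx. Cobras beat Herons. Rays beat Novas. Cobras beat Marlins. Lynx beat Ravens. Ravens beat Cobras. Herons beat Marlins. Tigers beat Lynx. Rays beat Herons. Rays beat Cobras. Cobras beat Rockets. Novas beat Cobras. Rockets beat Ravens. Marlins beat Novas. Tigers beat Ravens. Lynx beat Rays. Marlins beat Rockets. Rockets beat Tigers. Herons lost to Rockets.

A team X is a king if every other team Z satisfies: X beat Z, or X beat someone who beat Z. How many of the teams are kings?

7

Herons cannot reach Rays, Ravens, Tigers, Lynx, Cobras in two steps.
Rays reaches everyone (king).
Ravens cannot reach Rays in two steps.
Tigers reaches everyone (king).
Lynx reaches everyone (king).
Rockets reaches everyone (king).
Cobras reaches everyone (king).
Novas reaches everyone (king).
Marlins reaches everyone (king).
Kings: Rays, Tigers, Lynx, Rockets, Cobras, Novas, Marlins — 7.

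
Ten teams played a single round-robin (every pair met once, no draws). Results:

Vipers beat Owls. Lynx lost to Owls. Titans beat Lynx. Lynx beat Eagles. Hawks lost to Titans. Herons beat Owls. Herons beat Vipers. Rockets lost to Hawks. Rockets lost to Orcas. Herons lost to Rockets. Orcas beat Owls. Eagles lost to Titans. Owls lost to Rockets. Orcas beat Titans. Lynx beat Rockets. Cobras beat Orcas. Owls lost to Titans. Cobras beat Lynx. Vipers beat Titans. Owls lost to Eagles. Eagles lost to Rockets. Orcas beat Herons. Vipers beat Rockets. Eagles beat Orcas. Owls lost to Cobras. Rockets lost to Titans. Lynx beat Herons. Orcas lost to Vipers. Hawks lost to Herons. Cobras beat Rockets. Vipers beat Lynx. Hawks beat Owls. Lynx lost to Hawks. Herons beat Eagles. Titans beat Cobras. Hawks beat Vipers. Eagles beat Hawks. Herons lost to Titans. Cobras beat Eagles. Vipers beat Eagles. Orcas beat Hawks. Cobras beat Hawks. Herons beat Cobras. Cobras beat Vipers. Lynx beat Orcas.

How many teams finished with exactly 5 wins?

2

Win totals: Vipers 6, Herons 5, Titans 7, Rockets 3, Eagles 3, Owls 1, Lynx 4, Hawks 4, Cobras 7, Orcas 5.
Exactly 5: Herons, Orcas — 2 teams.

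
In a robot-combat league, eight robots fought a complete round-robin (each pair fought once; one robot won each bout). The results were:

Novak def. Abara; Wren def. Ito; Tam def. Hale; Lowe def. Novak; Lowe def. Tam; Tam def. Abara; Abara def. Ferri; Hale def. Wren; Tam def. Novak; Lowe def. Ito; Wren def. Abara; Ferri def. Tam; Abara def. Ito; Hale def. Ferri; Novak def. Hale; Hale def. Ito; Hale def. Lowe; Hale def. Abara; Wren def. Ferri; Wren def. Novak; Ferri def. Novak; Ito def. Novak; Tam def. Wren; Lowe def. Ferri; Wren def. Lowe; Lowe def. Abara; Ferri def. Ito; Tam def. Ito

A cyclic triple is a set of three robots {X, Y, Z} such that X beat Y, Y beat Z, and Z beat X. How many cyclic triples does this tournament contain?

11

Win totals: Lowe 5, Wren 5, Novak 2, Hale 5, Ito 1, Tam 5, Abara 2, Ferri 3.
A robot with w wins dominates both others in C(w,2) triples; summing gives 10 + 10 + 1 + 10 + 0 + 10 + 1 + 3 = 45 transitive triples.
Total triples C(8,3) = 56, so cyclic triples = 56 − 45 = 11.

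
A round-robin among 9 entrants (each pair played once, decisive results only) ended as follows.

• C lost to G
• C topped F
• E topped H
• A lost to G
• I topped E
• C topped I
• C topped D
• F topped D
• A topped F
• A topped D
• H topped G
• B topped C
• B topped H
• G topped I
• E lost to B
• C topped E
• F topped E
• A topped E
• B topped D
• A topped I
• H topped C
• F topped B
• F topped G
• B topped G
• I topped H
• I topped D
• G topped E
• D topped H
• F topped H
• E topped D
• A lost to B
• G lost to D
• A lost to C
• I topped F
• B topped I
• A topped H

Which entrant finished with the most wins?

Win totals: A 5, B 7, C 5, D 2, E 2, F 5, G 4, H 2, I 4.
B leads with 7 wins (next highest: 5).

B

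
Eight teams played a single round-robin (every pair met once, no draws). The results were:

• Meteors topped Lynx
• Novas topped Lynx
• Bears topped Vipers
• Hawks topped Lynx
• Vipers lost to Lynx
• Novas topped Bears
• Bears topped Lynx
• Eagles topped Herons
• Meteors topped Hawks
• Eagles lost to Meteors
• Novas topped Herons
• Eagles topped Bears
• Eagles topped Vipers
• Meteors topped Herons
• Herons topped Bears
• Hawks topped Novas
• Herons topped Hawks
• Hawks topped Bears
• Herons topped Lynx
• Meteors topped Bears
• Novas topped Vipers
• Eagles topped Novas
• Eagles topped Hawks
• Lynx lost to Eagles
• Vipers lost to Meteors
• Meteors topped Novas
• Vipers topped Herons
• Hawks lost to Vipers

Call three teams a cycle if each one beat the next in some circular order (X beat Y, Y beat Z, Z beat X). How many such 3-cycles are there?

Win totals: Herons 3, Novas 4, Hawks 3, Vipers 2, Lynx 1, Eagles 6, Meteors 7, Bears 2.
A team with w wins dominates both others in C(w,2) triples; summing gives 3 + 6 + 3 + 1 + 0 + 15 + 21 + 1 = 50 transitive triples.
Total triples C(8,3) = 56, so cyclic triples = 56 − 50 = 6.

6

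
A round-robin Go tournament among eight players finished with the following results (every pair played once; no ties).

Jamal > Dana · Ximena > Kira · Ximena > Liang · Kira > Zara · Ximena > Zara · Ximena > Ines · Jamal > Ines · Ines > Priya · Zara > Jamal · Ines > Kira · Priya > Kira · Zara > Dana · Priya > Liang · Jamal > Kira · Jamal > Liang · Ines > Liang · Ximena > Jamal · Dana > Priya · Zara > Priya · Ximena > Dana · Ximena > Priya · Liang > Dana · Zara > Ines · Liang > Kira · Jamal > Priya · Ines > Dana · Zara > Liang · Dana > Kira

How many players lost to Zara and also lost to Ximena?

Zara beat: Priya, Liang, Dana, Ines, Jamal.
Ximena beat: Priya, Liang, Dana, Ines, Jamal, Kira, Zara.
Both beat: Priya, Liang, Dana, Ines, Jamal — 5.

5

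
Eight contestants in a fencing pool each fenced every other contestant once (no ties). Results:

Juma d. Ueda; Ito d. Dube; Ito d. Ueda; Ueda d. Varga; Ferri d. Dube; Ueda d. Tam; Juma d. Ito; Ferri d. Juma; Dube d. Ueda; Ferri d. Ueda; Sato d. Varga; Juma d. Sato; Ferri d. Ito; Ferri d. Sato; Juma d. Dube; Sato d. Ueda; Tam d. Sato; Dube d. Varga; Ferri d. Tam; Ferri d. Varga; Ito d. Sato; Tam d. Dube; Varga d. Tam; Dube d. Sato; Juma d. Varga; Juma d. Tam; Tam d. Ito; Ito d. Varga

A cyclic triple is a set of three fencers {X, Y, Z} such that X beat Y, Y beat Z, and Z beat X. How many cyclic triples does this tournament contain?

6

Win totals: Sato 2, Varga 1, Tam 3, Juma 6, Ito 4, Ueda 2, Ferri 7, Dube 3.
A fencer with w wins dominates both others in C(w,2) triples; summing gives 1 + 0 + 3 + 15 + 6 + 1 + 21 + 3 = 50 transitive triples.
Total triples C(8,3) = 56, so cyclic triples = 56 − 50 = 6.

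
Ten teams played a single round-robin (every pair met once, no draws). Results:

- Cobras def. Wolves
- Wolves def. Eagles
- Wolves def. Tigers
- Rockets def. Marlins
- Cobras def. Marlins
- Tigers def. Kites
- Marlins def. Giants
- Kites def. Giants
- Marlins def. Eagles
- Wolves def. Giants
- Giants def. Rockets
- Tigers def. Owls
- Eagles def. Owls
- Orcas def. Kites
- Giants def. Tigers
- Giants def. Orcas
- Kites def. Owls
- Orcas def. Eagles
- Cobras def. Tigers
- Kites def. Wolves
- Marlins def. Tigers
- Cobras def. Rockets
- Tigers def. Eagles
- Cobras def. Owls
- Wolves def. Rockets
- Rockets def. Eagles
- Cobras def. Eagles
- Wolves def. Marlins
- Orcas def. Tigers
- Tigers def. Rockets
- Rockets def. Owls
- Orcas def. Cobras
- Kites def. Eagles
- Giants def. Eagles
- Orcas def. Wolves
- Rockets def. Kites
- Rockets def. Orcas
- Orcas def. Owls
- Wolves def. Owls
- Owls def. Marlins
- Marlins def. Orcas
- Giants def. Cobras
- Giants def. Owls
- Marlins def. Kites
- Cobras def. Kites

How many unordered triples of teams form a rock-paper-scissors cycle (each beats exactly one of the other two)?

22

Win totals: Cobras 7, Rockets 5, Eagles 1, Kites 4, Orcas 6, Marlins 5, Tigers 4, Giants 6, Wolves 6, Owls 1.
A team with w wins dominates both others in C(w,2) triples; summing gives 21 + 10 + 0 + 6 + 15 + 10 + 6 + 15 + 15 + 0 = 98 transitive triples.
Total triples C(10,3) = 120, so cyclic triples = 120 − 98 = 22.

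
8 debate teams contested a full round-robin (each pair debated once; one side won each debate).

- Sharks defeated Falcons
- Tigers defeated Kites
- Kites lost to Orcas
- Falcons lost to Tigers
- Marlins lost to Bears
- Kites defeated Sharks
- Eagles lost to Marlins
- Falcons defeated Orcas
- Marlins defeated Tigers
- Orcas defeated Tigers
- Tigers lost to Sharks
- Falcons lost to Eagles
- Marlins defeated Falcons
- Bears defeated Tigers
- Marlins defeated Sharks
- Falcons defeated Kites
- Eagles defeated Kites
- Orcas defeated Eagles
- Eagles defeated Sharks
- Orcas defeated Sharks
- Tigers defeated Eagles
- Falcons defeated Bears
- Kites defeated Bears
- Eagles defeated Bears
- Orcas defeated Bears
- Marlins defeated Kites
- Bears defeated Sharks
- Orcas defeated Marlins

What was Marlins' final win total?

5

Marlins' results: beat Sharks, Falcons, Tigers, Kites, Eagles; lost to Orcas, Bears.
That is 5 wins.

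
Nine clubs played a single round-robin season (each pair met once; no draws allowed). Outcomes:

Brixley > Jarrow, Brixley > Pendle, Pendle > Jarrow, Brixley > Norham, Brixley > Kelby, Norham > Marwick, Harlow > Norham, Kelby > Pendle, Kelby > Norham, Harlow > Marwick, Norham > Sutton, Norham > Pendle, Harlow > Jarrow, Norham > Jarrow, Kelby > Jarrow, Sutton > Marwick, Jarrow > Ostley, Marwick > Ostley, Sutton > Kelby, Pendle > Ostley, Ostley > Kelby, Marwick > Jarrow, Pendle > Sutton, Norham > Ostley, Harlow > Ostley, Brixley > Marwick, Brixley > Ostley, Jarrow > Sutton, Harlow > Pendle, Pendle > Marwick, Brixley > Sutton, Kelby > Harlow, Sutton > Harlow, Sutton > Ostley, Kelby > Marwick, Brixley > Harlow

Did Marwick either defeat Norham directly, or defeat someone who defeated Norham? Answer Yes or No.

No

Marwick did not beat Norham directly.
Marwick beat Ostley, Jarrow, but each of them lost to Norham. No two-step path.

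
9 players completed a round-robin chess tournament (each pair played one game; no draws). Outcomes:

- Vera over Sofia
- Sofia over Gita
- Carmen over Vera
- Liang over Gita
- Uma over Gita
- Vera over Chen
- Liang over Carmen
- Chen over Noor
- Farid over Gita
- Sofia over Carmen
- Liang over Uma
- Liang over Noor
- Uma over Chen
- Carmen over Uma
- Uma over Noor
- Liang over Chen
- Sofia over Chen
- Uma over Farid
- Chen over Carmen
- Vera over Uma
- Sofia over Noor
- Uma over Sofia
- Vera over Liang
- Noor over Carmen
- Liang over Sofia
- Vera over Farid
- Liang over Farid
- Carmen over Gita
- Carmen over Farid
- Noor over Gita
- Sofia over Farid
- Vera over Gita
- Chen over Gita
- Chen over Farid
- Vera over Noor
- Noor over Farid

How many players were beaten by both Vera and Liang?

6

Vera beat: Liang, Gita, Chen, Sofia, Uma, Farid, Noor.
Liang beat: Gita, Chen, Sofia, Uma, Carmen, Farid, Noor.
Both beat: Gita, Chen, Sofia, Uma, Farid, Noor — 6.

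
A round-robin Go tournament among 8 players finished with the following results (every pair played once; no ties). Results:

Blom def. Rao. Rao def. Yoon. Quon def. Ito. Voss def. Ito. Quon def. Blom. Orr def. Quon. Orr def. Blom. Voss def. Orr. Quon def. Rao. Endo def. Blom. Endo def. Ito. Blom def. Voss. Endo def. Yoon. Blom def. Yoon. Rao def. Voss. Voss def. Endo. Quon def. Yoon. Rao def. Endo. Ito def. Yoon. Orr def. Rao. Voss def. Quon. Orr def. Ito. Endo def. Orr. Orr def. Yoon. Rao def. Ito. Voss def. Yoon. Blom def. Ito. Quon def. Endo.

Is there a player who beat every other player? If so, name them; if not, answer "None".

Highest win total is Voss with 5 (out of 7 possible).
Voss lost to Blom, Rao, so no player went undefeated.

None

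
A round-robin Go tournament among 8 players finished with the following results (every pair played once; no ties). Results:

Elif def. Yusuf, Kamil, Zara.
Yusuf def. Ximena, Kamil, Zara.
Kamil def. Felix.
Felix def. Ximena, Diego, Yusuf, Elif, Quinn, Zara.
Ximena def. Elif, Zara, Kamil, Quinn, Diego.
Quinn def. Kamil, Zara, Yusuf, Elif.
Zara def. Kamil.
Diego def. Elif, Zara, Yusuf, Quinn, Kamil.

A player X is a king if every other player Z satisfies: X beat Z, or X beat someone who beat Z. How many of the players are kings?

5

Elif cannot reach Diego, Quinn in two steps.
Felix reaches everyone (king).
Yusuf reaches everyone (king).
Diego reaches everyone (king).
Kamil reaches everyone (king).
Zara cannot reach Elif, Yusuf, Diego, Ximena, Quinn in two steps.
Ximena reaches everyone (king).
Quinn cannot reach Diego in two steps.
Kings: Felix, Yusuf, Diego, Kamil, Ximena — 5.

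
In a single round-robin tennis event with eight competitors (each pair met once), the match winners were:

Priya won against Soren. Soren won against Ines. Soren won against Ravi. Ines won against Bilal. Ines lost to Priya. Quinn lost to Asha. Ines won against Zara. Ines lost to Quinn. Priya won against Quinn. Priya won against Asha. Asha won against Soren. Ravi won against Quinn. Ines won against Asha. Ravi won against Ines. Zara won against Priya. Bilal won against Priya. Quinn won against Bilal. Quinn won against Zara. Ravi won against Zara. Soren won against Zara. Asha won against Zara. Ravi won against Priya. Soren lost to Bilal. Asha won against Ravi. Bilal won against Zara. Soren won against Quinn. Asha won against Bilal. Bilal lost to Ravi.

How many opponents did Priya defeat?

4

Priya's results: beat Ines, Quinn, Soren, Asha; lost to Bilal, Ravi, Zara.
That is 4 wins.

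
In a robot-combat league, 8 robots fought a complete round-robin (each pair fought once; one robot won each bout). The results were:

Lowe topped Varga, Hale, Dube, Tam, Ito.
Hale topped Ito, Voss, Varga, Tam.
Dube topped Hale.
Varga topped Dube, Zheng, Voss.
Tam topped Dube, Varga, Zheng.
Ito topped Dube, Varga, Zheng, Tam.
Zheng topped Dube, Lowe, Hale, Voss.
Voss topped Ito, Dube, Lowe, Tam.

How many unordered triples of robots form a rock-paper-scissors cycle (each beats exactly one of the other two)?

Win totals: Lowe 5, Hale 4, Zheng 4, Varga 3, Ito 4, Voss 4, Dube 1, Tam 3.
A robot with w wins dominates both others in C(w,2) triples; summing gives 10 + 6 + 6 + 3 + 6 + 6 + 0 + 3 = 40 transitive triples.
Total triples C(8,3) = 56, so cyclic triples = 56 − 40 = 16.

16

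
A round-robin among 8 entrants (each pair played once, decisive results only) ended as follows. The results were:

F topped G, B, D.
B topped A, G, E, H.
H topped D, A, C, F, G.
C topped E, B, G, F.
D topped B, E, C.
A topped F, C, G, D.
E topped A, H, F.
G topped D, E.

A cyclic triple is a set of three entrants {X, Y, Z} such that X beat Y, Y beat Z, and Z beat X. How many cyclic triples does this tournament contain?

Win totals: A 4, B 4, C 4, D 3, E 3, F 3, G 2, H 5.
An entrant with w wins dominates both others in C(w,2) triples; summing gives 6 + 6 + 6 + 3 + 3 + 3 + 1 + 10 = 38 transitive triples.
Total triples C(8,3) = 56, so cyclic triples = 56 − 38 = 18.

18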